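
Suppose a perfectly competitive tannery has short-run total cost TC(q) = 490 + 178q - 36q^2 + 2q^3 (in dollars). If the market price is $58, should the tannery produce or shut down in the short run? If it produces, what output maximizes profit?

Strip out fixed cost: VC = 178q - 36q^2 + 2q^3. Then AVC = 178 - 36q + 2q^2 and MC = 178 - 72q + 6q^2.
AVC hits its minimum where MC = AVC, at q = 9, giving min AVC = 178 - 36·9 + 2·9^2 = $16.
P = $58 exceeds min AVC = $16, so the firm stays open.
P = MC gives 120 - 72q + 6q^2 = 0, with roots 2 and 10. Take the larger (rising MC): q* = 10.
Check: AVC at q = 10 is $18 ≤ P, so revenue covers variable cost.
Profit = P·q − TC = 58·10 − 670 = -$90, a loss, but smaller than the $490 fixed cost the firm would lose by shutting down.

Produce at q = 10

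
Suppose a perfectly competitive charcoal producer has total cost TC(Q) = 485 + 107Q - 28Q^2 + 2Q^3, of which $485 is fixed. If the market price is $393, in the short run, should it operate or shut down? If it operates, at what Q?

Variable cost is VC = 107Q - 28Q^2 + 2Q^3, so AVC = VC/Q = 107 - 28Q + 2Q^2 and MC = dTC/dQ = 107 - 56Q + 6Q^2.
The AVC parabola has its vertex at Q = 28/4 = 7, where AVC = 107 - 28·7 + 2·7^2 = $9.
Since P = $393 ≥ min AVC = $9, price covers variable cost and the firm should produce.
Solving P = MC: -286 - 56Q + 6Q^2 = 0 ⇒ Q = -11/3 or 13. On the upward-sloping branch, Q* = 13.
Check: AVC at Q = 13 is $81 ≤ P, so revenue covers variable cost.
Profit = P·Q − TC = 393·13 − 1538 = $3571.

Produce at Q = 13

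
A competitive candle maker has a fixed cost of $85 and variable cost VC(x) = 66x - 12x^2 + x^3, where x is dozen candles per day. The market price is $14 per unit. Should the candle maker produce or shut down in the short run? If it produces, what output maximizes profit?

Variable cost is VC = 66x - 12x^2 + x^3, so AVC = VC/x = 66 - 12x + x^2 and MC = dTC/dx = 66 - 24x + 3x^2.
AVC hits its minimum where MC = AVC, at x = 6, giving min AVC = 66 - 12·6 + 6^2 = $30.
Since P = $14 < min AVC = $30, price fails to cover variable cost at any output.
Best response: produce nothing and absorb the $85 fixed cost.

Shut down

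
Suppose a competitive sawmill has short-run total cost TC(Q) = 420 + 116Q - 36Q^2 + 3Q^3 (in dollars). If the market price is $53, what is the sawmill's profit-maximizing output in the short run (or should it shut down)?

Strip out fixed cost: VC = 116Q - 36Q^2 + 3Q^3. Then AVC = 116 - 36Q + 3Q^2 and MC = 116 - 72Q + 9Q^2.
The AVC parabola has its vertex at Q = 36/6 = 6, where AVC = 116 - 36·6 + 3·6^2 = $8.
P = $53 exceeds min AVC = $8, so the firm stays open.
Set P = MC: 53 = 116 - 72Q + 9Q^2 → 63 - 72Q + 9Q^2 = 0. The roots are Q = 1 and Q = 7; the profit-maximizing output is on the rising part of MC, so Q* = 7.
Check: AVC at Q = 7 is $11 ≤ P, so revenue covers variable cost.
Profit = P·Q − TC = 53·7 − 497 = -$126, a loss, but smaller than the $420 fixed cost the firm would lose by shutting down.

Produce at Q = 7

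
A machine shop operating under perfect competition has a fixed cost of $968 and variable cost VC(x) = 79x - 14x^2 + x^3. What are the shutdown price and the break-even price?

Shutdown price = $30; break-even price = $134

Shutdown price = min AVC. AVC = 79 - 14x + x^2, with vertex at x = 7 and minimum $30.
ATC = 968/x + 79 - 14x + x^2. Setting dATC/dx = −968/x^2 − 14 + 2x = 0 gives x = 11 (since 2·11^3 − 14·11^2 = 968).
min ATC = 968/11 + 79 − 14·11 + 11^2 = $134. That is the break-even price.
Between these two prices the firm operates at a loss; above $134 it earns a profit.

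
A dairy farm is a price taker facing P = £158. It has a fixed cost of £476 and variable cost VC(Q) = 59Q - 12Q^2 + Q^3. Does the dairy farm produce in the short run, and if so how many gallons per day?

Produce at Q = 11

From TC, MC = TC'(Q) = 59 - 24Q + 3Q^2 and AVC = VC/Q = 59 - 12Q + Q^2.
The AVC parabola has its vertex at Q = 12/2 = 6, where AVC = 59 - 12·6 + 6^2 = £23.
Because £158 ≥ £23, revenue can cover variable cost; the firm operates.
Set P = MC: 158 = 59 - 24Q + 3Q^2 → -99 - 24Q + 3Q^2 = 0. The roots are Q = -3 and Q = 11; the profit-maximizing output is on the rising part of MC, so Q* = 11.
Check: AVC at Q = 11 is £48 ≤ P, so revenue covers variable cost.
Profit = P·Q − TC = 158·11 − 1004 = £734.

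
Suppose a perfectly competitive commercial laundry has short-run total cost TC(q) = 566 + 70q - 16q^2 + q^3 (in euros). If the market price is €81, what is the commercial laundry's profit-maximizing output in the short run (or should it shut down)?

From TC, MC = TC'(q) = 70 - 32q + 3q^2 and AVC = VC/q = 70 - 16q + q^2.
AVC hits its minimum where MC = AVC, at q = 8, giving min AVC = 70 - 16·8 + 8^2 = €6.
Since P = €81 ≥ min AVC = €6, price covers variable cost and the firm should produce.
P = MC gives -11 - 32q + 3q^2 = 0, with roots -1/3 and 11. Take the larger (rising MC): q* = 11.
Check: AVC at q = 11 is €15 ≤ P, so revenue covers variable cost.
Profit = P·q − TC = 81·11 − 731 = €160.

Produce at q = 11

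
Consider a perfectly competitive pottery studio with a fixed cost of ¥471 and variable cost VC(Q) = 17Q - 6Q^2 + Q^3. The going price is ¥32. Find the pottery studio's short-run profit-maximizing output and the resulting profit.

Profit = -¥371 at Q = 5

AVC = 17 - 6Q + Q^2 has its minimum ¥8 at Q = 3; price ¥32 clears that bar, so the firm operates.
With MC = 17 - 12Q + 3Q^2, P = MC on the upward-sloping part at Q* = 5.
TR = 32·5 = 160. TC = 471 + 60 = 531. Profit = 160 − 531 = -¥371.
Shutting down would mean losing the fixed cost of ¥471, so operating at a loss of ¥371 is better by ¥100.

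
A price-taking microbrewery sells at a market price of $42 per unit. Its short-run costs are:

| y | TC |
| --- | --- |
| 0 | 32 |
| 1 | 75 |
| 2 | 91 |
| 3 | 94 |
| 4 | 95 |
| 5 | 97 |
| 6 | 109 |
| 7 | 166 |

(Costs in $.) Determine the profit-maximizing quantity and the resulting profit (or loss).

Tabulate TR − TC: y=0: -32; y=1: -33; y=2: -7; y=3: 32; y=4: 73; y=5: 113; y=6: 143; y=7: 128.
Profit is maximized at y = 6. AVC there is 77/6 = $12.83 ≤ P, so producing beats shutting down (which would give -$32).

y = 6; profit = $143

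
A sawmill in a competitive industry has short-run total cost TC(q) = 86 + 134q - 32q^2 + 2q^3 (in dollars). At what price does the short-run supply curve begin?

$6 per unit

The firm shuts down when price falls below the minimum of average variable cost. AVC = VC/q = 134 - 32q + 2q^2.
dAVC/dq = -32 + 4q = 0 gives q = 8. min AVC = 134 - 32·8 + 2·8^2 = 6.
So the shutdown price is $6.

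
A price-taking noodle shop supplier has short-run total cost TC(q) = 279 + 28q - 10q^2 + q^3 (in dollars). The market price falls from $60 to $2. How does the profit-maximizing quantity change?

AVC = 28 - 10q + q^2, minimized at q = 5 where min AVC = $3. MC = 28 - 20q + 3q^2.
With P = $60 above the shutdown price, P = MC gives q = 8.
At P = $2 < min AVC = $3, price no longer covers variable cost at any output, so the firm shuts down: q = 0.

Output falls from 8 to 0 (the firm shuts down)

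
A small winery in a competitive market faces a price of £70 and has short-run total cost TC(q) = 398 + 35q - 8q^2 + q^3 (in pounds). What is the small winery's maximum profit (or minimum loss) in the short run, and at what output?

AVC = 35 - 8q + q^2 has its minimum £19 at q = 4; price £70 clears that bar, so the firm operates.
With MC = 35 - 16q + 3q^2, P = MC on the upward-sloping part at q* = 7.
TR = 70·7 = 490. TC = 398 + 196 = 594. Profit = 490 − 594 = -£104.
Shutting down would mean losing the fixed cost of £398, so operating at a loss of £104 is better by £294.

Profit = -£104 at q = 7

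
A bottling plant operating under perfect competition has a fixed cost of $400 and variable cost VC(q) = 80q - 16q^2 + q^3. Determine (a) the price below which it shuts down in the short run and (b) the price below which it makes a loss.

AVC = 80 - 16q + q^2; minimized at q = 8, giving min AVC = $16. That is the shutdown price.
ATC = 400/q + 80 - 16q + q^2. Setting dATC/dq = −400/q^2 − 16 + 2q = 0 gives q = 10 (since 2·10^3 − 16·10^2 = 400).
min ATC = 400/10 + 80 − 16·10 + 10^2 = $60. That is the break-even price.
For $16 ≤ P < $60 the firm produces at a loss; below $16 it shuts down.

Shutdown price = $16; break-even price = $60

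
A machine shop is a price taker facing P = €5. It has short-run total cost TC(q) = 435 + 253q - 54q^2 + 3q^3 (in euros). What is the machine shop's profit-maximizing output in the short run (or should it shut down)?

From TC, MC = TC'(q) = 253 - 108q + 9q^2 and AVC = VC/q = 253 - 54q + 3q^2.
AVC hits its minimum where MC = AVC, at q = 9, giving min AVC = 253 - 54·9 + 3·9^2 = €10.
P = €5 lies below min AVC = €10; no output level covers variable cost.
The firm minimizes its loss by shutting down and losing only its fixed cost of €435.

Shut down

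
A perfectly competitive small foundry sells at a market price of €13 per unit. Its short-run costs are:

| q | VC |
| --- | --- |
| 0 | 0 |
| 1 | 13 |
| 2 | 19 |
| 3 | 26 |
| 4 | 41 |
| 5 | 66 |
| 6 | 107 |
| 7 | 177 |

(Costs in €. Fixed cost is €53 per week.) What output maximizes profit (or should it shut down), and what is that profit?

Compute π = P·q − TC at each output: q=0: -53; q=1: -53; q=2: -46; q=3: -40; q=4: -42; q=5: -54; q=6: -82; q=7: -139.
Profit is maximized at q = 3. AVC there is 26/3 = €8.67 ≤ P, so producing beats shutting down (which would give -€53).

q = 3; profit = -€40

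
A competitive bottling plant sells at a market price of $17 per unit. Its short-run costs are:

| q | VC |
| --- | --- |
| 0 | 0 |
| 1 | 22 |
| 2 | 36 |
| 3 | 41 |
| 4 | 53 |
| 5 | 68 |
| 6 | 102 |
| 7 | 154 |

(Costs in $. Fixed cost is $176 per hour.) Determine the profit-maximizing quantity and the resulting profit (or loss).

Compute π = P·q − TC at each output: q=0: -176; q=1: -181; q=2: -178; q=3: -166; q=4: -161; q=5: -159; q=6: -176; q=7: -211.
Profit is maximized at q = 5. AVC there is 68/5 = $13.60 ≤ P, so producing beats shutting down (which would give -$176).

q = 5; profit = -$159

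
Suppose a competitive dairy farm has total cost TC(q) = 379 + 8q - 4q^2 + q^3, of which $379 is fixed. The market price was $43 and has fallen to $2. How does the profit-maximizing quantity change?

Output falls from 5 to 0 (the firm shuts down)

AVC = 8 - 4q + q^2, minimized at q = 2 where min AVC = $4. MC = 8 - 8q + 3q^2.
At P = $43 ≥ min AVC, set P = MC on the rising branch: q = 5.
At P = $2 < min AVC = $4, price no longer covers variable cost at any output, so the firm shuts down: q = 0.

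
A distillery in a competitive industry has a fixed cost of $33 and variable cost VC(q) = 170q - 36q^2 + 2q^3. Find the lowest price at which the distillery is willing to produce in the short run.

The shutdown price is the minimum of AVC. VC = 170q - 36q^2 + 2q^3, so AVC = 170 - 36q + 2q^2.
At the minimum of AVC, MC = AVC. MC = 170 - 72q + 6q^2; setting MC = AVC gives 4q^2 - 36q = 0, so q = 9. min AVC = 8.
For P < $8 the firm produces nothing.

$8 per unit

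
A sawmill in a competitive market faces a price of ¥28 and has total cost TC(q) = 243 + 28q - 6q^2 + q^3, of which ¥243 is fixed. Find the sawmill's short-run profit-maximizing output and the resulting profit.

Profit = -¥211 at q = 4

AVC = 28 - 6q + q^2; min AVC = ¥19 at q = 3. Since P = ¥28 ≥ min AVC, the firm produces.
With MC = 28 - 12q + 3q^2, P = MC on the upward-sloping part at q* = 4.
TR = 28·4 = 112. TC = 243 + 80 = 323. Profit = 112 − 323 = -¥211.
That loss of ¥211 beats the ¥243 the firm would lose by shutting down; producing recovers ¥32 of fixed cost.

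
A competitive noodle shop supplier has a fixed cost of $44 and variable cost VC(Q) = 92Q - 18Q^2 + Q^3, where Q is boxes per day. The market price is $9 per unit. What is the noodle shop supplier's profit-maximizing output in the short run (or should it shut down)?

From TC, MC = TC'(Q) = 92 - 36Q + 3Q^2 and AVC = VC/Q = 92 - 18Q + Q^2.
AVC is minimized where dAVC/dQ = -18 + 2Q = 0, at Q = 9; min AVC = 92 - 18·9 + 9^2 = $11.
With P < min AVC ($9 < $11), every unit sold adds to the loss.
Shutting down limits the loss to fixed cost, $44.

Shut down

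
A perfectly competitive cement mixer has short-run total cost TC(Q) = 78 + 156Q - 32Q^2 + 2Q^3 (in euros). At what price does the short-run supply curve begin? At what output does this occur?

The shutdown price is the minimum of AVC. VC = 156Q - 32Q^2 + 2Q^3, so AVC = 156 - 32Q + 2Q^2.
At the minimum of AVC, MC = AVC. MC = 156 - 64Q + 6Q^2; setting MC = AVC gives 4Q^2 - 32Q = 0, so Q = 8. min AVC = 28.
For P < €28 the firm produces nothing.

€28 per unit, at Q = 8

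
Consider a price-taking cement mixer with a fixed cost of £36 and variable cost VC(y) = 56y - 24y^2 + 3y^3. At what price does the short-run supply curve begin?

£8 per unit

The firm shuts down when price falls below the minimum of average variable cost. AVC = VC/y = 56 - 24y + 3y^2.
dAVC/dy = -24 + 6y = 0 gives y = 4. min AVC = 56 - 24·4 + 3·4^2 = 8.
For P < £8 the firm produces nothing.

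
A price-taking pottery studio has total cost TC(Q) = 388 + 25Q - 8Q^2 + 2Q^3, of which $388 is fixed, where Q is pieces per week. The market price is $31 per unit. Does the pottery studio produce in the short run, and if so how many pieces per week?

Strip out fixed cost: VC = 25Q - 8Q^2 + 2Q^3. Then AVC = 25 - 8Q + 2Q^2 and MC = 25 - 16Q + 6Q^2.
AVC hits its minimum where MC = AVC, at Q = 2, giving min AVC = 25 - 8·2 + 2·2^2 = $17.
Because $31 ≥ $17, revenue can cover variable cost; the firm operates.
P = MC gives -6 - 16Q + 6Q^2 = 0, with roots -1/3 and 3. Take the larger (rising MC): Q* = 3.
Check: AVC at Q = 3 is $19 ≤ P, so revenue covers variable cost.
Profit = P·Q − TC = 31·3 − 445 = -$352, a loss, but smaller than the $388 fixed cost the firm would lose by shutting down.

Produce at Q = 3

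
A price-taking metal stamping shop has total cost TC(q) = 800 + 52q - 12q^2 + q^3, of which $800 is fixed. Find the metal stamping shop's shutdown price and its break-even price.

Shutdown price = min AVC. AVC = 52 - 12q + q^2, with vertex at q = 6 and minimum $16.
ATC = 800/q + 52 - 12q + q^2. Setting dATC/dq = −800/q^2 − 12 + 2q = 0 gives q = 10 (since 2·10^3 − 12·10^2 = 800).
min ATC = 800/10 + 52 − 12·10 + 10^2 = $112. That is the break-even price.
Between these two prices the firm operates at a loss; above $112 it earns a profit.

Shutdown price = $16; break-even price = $112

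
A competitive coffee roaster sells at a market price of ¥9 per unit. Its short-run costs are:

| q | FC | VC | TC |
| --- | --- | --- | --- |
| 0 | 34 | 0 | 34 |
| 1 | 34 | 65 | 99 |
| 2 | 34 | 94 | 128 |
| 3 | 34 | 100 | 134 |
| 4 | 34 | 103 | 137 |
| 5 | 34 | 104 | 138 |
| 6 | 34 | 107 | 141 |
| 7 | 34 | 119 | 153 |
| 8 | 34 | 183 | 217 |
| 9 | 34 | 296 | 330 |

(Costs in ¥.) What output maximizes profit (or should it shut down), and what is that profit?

q = 0 (shut down); profit = -¥34

Profit at each row (π = 9q − TC): q=0: -34; q=1: -90; q=2: -110; q=3: -107; q=4: -101; q=5: -93; q=6: -87; q=7: -90; q=8: -145; q=9: -249.
Profit is highest at q = 0. Equivalently, the lowest AVC in the table is 119/7 ≈ ¥17 at q = 7, and P = ¥9 falls below it — price never covers variable cost, so the firm shuts down and loses only its fixed cost.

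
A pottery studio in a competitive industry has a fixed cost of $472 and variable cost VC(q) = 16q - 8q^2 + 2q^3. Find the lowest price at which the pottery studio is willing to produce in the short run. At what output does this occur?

The shutdown price is the minimum of AVC. VC = 16q - 8q^2 + 2q^3, so AVC = 16 - 8q + 2q^2.
dAVC/dq = -8 + 4q = 0 gives q = 2. min AVC = 16 - 8·2 + 2·2^2 = 8.
For P < $8 the firm produces nothing.

$8 per unit, at q = 2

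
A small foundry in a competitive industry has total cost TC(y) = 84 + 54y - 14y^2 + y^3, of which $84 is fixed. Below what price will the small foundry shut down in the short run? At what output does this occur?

The shutdown price is the minimum of AVC. VC = 54y - 14y^2 + y^3, so AVC = 54 - 14y + y^2.
dAVC/dy = -14 + 2y = 0 gives y = 7. min AVC = 54 - 14·7 + 7^2 = 5.
The firm shuts down for any P below $5.

$5 per unit, at y = 7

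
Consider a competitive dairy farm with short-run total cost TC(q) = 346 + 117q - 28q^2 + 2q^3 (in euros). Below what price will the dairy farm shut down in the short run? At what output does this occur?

The shutdown price is the minimum of AVC. VC = 117q - 28q^2 + 2q^3, so AVC = 117 - 28q + 2q^2.
dAVC/dq = -28 + 4q = 0 gives q = 7. min AVC = 117 - 28·7 + 2·7^2 = 19.
So the shutdown price is €19.

€19 per unit, at q = 7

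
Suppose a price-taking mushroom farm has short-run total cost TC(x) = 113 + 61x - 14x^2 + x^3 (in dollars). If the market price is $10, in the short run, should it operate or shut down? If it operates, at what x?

Shut down

Strip out fixed cost: VC = 61x - 14x^2 + x^3. Then AVC = 61 - 14x + x^2 and MC = 61 - 28x + 3x^2.
The AVC parabola has its vertex at x = 14/2 = 7, where AVC = 61 - 14·7 + 7^2 = $12.
With P < min AVC ($10 < $12), every unit sold adds to the loss.
The firm minimizes its loss by shutting down and losing only its fixed cost of $113.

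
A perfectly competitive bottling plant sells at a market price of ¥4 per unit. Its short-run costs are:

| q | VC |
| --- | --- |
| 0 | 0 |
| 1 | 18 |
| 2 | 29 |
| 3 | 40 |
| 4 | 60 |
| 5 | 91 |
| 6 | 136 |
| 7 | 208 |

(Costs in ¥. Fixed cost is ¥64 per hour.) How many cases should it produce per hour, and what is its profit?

Compute π = P·q − TC at each output: q=0: -64; q=1: -78; q=2: -85; q=3: -92; q=4: -108; q=5: -135; q=6: -176; q=7: -244.
Profit is highest at q = 0. Equivalently, the lowest AVC in the table is 40/3 ≈ ¥13.33 at q = 3, and P = ¥4 falls below it — price never covers variable cost, so the firm shuts down and loses only its fixed cost.

q = 0 (shut down); profit = -¥64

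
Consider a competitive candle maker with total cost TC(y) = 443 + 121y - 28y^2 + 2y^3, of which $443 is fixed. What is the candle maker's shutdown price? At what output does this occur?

$23 per unit, at y = 7

The shutdown price is the minimum of AVC. VC = 121y - 28y^2 + 2y^3, so AVC = 121 - 28y + 2y^2.
At the minimum of AVC, MC = AVC. MC = 121 - 56y + 6y^2; setting MC = AVC gives 4y^2 - 28y = 0, so y = 7. min AVC = 23.
For P < $23 the firm produces nothing.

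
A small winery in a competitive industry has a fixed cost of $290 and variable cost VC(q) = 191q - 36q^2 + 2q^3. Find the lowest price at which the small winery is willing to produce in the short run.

$29 per unit

Short-run supply begins at min AVC. From VC = 191q - 36q^2 + 2q^3, AVC = 191 - 36q + 2q^2.
dAVC/dq = -36 + 4q = 0 gives q = 9. min AVC = 191 - 36·9 + 2·9^2 = 29.
For P < $29 the firm produces nothing.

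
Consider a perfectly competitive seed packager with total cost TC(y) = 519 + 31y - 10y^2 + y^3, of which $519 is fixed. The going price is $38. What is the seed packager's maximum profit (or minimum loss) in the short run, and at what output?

AVC = 31 - 10y + y^2; min AVC = $6 at y = 5. Since P = $38 ≥ min AVC, the firm produces.
MC = 31 - 20y + 3y^2. Setting P = MC and taking the root on the rising branch gives y* = 7.
TR = 38·7 = 266. TC = 519 + 70 = 589. Profit = 266 − 589 = -$323.
That loss of $323 beats the $519 the firm would lose by shutting down; producing recovers $196 of fixed cost.

Profit = -$323 at y = 7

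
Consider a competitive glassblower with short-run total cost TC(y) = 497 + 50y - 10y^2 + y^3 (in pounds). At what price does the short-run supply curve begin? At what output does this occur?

£25 per unit, at y = 5

The firm shuts down when price falls below the minimum of average variable cost. AVC = VC/y = 50 - 10y + y^2.
dAVC/dy = -10 + 2y = 0 gives y = 5. min AVC = 50 - 10·5 + 5^2 = 25.
So the shutdown price is £25.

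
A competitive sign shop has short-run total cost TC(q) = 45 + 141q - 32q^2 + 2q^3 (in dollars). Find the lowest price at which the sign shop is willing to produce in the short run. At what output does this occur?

$13 per unit, at q = 8

The shutdown price is the minimum of AVC. VC = 141q - 32q^2 + 2q^3, so AVC = 141 - 32q + 2q^2.
At the minimum of AVC, MC = AVC. MC = 141 - 64q + 6q^2; setting MC = AVC gives 4q^2 - 32q = 0, so q = 8. min AVC = 13.
So the shutdown price is $13.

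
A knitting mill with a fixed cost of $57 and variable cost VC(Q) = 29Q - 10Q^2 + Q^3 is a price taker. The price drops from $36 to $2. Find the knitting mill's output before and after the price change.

AVC = 29 - 10Q + Q^2, minimized at Q = 5 where min AVC = $4. MC = 29 - 20Q + 3Q^2.
At P = $36 ≥ min AVC, set P = MC on the rising branch: Q = 7.
At P = $2 < min AVC = $4, price no longer covers variable cost at any output, so the firm shuts down: Q = 0.

Output falls from 7 to 0 (the firm shuts down)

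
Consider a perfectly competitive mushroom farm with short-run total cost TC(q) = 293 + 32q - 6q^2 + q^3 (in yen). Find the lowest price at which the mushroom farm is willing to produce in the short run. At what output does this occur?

¥23 per unit, at q = 3

The firm shuts down when price falls below the minimum of average variable cost. AVC = VC/q = 32 - 6q + q^2.
At the minimum of AVC, MC = AVC. MC = 32 - 12q + 3q^2; setting MC = AVC gives 2q^2 - 6q = 0, so q = 3. min AVC = 23.
The firm shuts down for any P below ¥23.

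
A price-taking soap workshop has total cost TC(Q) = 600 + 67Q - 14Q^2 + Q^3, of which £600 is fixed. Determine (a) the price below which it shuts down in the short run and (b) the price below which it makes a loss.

Shutdown price = £18; break-even price = £87

AVC = 67 - 14Q + Q^2; minimized at Q = 7, giving min AVC = £18. That is the shutdown price.
ATC = 600/Q + 67 - 14Q + Q^2. Setting dATC/dQ = −600/Q^2 − 14 + 2Q = 0 gives Q = 10 (since 2·10^3 − 14·10^2 = 600).
min ATC = 600/10 + 67 − 14·10 + 10^2 = £87. That is the break-even price.
Between these two prices the firm operates at a loss; above £87 it earns a profit.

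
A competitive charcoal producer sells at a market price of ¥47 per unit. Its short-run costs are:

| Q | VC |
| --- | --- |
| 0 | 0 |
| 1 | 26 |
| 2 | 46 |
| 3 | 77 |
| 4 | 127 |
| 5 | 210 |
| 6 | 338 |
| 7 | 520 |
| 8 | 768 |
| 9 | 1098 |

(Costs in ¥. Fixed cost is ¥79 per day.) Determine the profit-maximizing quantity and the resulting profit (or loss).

Q = 3; profit = -¥15

Tabulate TR − TC: Q=0: -79; Q=1: -58; Q=2: -31; Q=3: -15; Q=4: -18; Q=5: -54; Q=6: -135; Q=7: -270; Q=8: -471; Q=9: -754.
Profit is maximized at Q = 3. AVC there is 77/3 = ¥25.67 ≤ P, so producing beats shutting down (which would give -¥79).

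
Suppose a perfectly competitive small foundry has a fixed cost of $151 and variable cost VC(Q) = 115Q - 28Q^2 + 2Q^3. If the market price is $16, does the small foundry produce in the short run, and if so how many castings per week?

Shut down

From TC, MC = TC'(Q) = 115 - 56Q + 6Q^2 and AVC = VC/Q = 115 - 28Q + 2Q^2.
AVC is minimized where dAVC/dQ = -28 + 4Q = 0, at Q = 7; min AVC = 115 - 28·7 + 2·7^2 = $17.
With P < min AVC ($16 < $17), every unit sold adds to the loss.
The firm minimizes its loss by shutting down and losing only its fixed cost of $151.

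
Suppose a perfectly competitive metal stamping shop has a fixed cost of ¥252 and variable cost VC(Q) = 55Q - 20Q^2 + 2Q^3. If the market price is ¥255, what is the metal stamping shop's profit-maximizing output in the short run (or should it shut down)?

From TC, MC = TC'(Q) = 55 - 40Q + 6Q^2 and AVC = VC/Q = 55 - 20Q + 2Q^2.
The AVC parabola has its vertex at Q = 20/4 = 5, where AVC = 55 - 20·5 + 2·5^2 = ¥5.
Since P = ¥255 ≥ min AVC = ¥5, price covers variable cost and the firm should produce.
P = MC gives -200 - 40Q + 6Q^2 = 0, with roots -10/3 and 10. Take the larger (rising MC): Q* = 10.
Check: AVC at Q = 10 is ¥55 ≤ P, so revenue covers variable cost.
Profit = P·Q − TC = 255·10 − 802 = ¥1748.

Produce at Q = 10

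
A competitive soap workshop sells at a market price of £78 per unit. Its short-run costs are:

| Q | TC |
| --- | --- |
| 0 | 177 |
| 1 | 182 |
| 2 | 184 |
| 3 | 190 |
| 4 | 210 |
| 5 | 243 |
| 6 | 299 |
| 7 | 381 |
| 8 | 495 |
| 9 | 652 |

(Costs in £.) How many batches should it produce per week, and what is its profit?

Profit at each row (π = 78Q − TC): Q=0: -177; Q=1: -104; Q=2: -28; Q=3: 44; Q=4: 102; Q=5: 147; Q=6: 169; Q=7: 165; Q=8: 129; Q=9: 50.
Profit is maximized at Q = 6. AVC there is 122/6 = £20.33 ≤ P, so producing beats shutting down (which would give -£177).

Q = 6; profit = £169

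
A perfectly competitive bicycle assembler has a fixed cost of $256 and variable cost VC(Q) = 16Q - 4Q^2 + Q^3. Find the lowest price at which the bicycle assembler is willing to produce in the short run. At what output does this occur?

The firm shuts down when price falls below the minimum of average variable cost. AVC = VC/Q = 16 - 4Q + Q^2.
dAVC/dQ = -4 + 2Q = 0 gives Q = 2. min AVC = 16 - 4·2 + 2^2 = 12.
The firm shuts down for any P below $12.

$12 per unit, at Q = 2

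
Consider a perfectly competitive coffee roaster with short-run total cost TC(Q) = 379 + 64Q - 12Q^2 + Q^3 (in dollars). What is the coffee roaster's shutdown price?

$28 per unit

The shutdown price is the minimum of AVC. VC = 64Q - 12Q^2 + Q^3, so AVC = 64 - 12Q + Q^2.
At the minimum of AVC, MC = AVC. MC = 64 - 24Q + 3Q^2; setting MC = AVC gives 2Q^2 - 12Q = 0, so Q = 6. min AVC = 28.
The firm shuts down for any P below $28.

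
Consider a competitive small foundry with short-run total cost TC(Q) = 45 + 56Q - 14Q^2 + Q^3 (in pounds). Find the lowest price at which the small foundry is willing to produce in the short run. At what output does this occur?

The firm shuts down when price falls below the minimum of average variable cost. AVC = VC/Q = 56 - 14Q + Q^2.
At the minimum of AVC, MC = AVC. MC = 56 - 28Q + 3Q^2; setting MC = AVC gives 2Q^2 - 14Q = 0, so Q = 7. min AVC = 7.
So the shutdown price is £7.

£7 per unit, at Q = 7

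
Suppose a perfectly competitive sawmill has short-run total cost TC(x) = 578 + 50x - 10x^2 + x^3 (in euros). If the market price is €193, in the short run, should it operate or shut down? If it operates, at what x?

Produce at x = 11

Variable cost is VC = 50x - 10x^2 + x^3, so AVC = VC/x = 50 - 10x + x^2 and MC = dTC/dx = 50 - 20x + 3x^2.
The AVC parabola has its vertex at x = 10/2 = 5, where AVC = 50 - 10·5 + 5^2 = €25.
Because €193 ≥ €25, revenue can cover variable cost; the firm operates.
P = MC gives -143 - 20x + 3x^2 = 0, with roots -13/3 and 11. Take the larger (rising MC): x* = 11.
Check: AVC at x = 11 is €61 ≤ P, so revenue covers variable cost.
Profit = P·x − TC = 193·11 − 1249 = €874.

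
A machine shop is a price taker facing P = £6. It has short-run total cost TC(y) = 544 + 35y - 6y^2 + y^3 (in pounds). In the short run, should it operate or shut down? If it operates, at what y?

Shut down

Strip out fixed cost: VC = 35y - 6y^2 + y^3. Then AVC = 35 - 6y + y^2 and MC = 35 - 12y + 3y^2.
AVC is minimized where dAVC/dy = -6 + 2y = 0, at y = 3; min AVC = 35 - 6·3 + 3^2 = £26.
Since P = £6 < min AVC = £26, price fails to cover variable cost at any output.
Shutting down limits the loss to fixed cost, £544.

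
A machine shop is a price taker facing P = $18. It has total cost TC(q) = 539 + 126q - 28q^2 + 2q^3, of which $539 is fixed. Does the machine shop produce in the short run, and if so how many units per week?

From TC, MC = TC'(q) = 126 - 56q + 6q^2 and AVC = VC/q = 126 - 28q + 2q^2.
AVC is minimized where dAVC/dq = -28 + 4q = 0, at q = 7; min AVC = 126 - 28·7 + 2·7^2 = $28.
Since P = $18 < min AVC = $28, price fails to cover variable cost at any output.
Best response: produce nothing and absorb the $539 fixed cost.

Shut down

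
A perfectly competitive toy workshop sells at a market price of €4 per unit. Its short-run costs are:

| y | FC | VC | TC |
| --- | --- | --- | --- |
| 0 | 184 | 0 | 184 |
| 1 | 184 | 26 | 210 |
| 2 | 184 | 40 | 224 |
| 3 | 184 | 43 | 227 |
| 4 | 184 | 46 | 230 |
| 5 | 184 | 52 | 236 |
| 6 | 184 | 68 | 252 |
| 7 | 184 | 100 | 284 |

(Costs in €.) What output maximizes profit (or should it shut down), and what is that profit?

Compute π = P·y − TC at each output: y=0: -184; y=1: -206; y=2: -216; y=3: -215; y=4: -214; y=5: -216; y=6: -228; y=7: -256.
Profit is highest at y = 0. Equivalently, the lowest AVC in the table is 52/5 ≈ €10.40 at y = 5, and P = €4 falls below it — price never covers variable cost, so the firm shuts down and loses only its fixed cost.

y = 0 (shut down); profit = -€184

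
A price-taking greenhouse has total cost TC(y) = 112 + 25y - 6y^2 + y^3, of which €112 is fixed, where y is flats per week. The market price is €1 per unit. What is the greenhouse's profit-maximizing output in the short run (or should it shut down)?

From TC, MC = TC'(y) = 25 - 12y + 3y^2 and AVC = VC/y = 25 - 6y + y^2.
The AVC parabola has its vertex at y = 6/2 = 3, where AVC = 25 - 6·3 + 3^2 = €16.
With P < min AVC (€1 < €16), every unit sold adds to the loss.
Best response: produce nothing and absorb the €112 fixed cost.

Shut down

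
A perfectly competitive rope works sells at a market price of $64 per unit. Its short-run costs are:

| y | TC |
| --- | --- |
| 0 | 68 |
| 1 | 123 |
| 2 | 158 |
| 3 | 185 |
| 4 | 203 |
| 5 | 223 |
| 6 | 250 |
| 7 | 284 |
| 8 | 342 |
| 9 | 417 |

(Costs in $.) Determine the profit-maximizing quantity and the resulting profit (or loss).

y = 8; profit = $170

Tabulate TR − TC: y=0: -68; y=1: -59; y=2: -30; y=3: 7; y=4: 53; y=5: 97; y=6: 134; y=7: 164; y=8: 170; y=9: 159.
Profit is maximized at y = 8. AVC there is 274/8 = $34.25 ≤ P, so producing beats shutting down (which would give -$68).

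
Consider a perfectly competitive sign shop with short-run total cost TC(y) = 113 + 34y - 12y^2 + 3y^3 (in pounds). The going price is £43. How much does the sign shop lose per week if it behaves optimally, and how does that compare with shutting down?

AVC = 34 - 12y + 3y^2; min AVC = £22 at y = 2. Since P = £43 ≥ min AVC, the firm produces.
With MC = 34 - 24y + 9y^2, P = MC on the upward-sloping part at y* = 3.
TR = 43·3 = 129. TC = 113 + 75 = 188. Profit = 129 − 188 = -£59.
By producing, the firm covers all variable cost plus £54 of fixed cost; shutting down would lose the full £113.

Profit = -£59 at y = 3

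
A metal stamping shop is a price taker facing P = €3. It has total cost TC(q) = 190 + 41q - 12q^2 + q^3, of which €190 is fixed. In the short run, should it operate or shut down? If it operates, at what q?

Shut down

Variable cost is VC = 41q - 12q^2 + q^3, so AVC = VC/q = 41 - 12q + q^2 and MC = dTC/dq = 41 - 24q + 3q^2.
The AVC parabola has its vertex at q = 12/2 = 6, where AVC = 41 - 12·6 + 6^2 = €5.
With P < min AVC (€3 < €5), every unit sold adds to the loss.
Shutting down limits the loss to fixed cost, €190.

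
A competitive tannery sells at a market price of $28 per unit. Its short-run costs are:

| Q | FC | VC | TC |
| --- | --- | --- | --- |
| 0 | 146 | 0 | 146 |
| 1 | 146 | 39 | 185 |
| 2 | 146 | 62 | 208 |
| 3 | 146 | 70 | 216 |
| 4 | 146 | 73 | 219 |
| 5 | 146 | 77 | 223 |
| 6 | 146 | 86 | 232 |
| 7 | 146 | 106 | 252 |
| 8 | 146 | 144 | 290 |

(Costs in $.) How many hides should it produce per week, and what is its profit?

Q = 7; profit = -$56

Profit at each row (π = 28Q − TC): Q=0: -146; Q=1: -157; Q=2: -152; Q=3: -132; Q=4: -107; Q=5: -83; Q=6: -64; Q=7: -56; Q=8: -66.
Profit is maximized at Q = 7. AVC there is 106/7 = $15.14 ≤ P, so producing beats shutting down (which would give -$146).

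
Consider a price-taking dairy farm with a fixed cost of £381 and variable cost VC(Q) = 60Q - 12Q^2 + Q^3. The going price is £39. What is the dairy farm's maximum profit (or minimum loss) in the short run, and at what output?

Profit = -£283 at Q = 7

AVC = 60 - 12Q + Q^2 has its minimum £24 at Q = 6; price £39 clears that bar, so the firm operates.
MC = 60 - 24Q + 3Q^2. Setting P = MC and taking the root on the rising branch gives Q* = 7.
TR = 39·7 = 273. TC = 381 + 175 = 556. Profit = 273 − 556 = -£283.
That loss of £283 beats the £381 the firm would lose by shutting down; producing recovers £98 of fixed cost.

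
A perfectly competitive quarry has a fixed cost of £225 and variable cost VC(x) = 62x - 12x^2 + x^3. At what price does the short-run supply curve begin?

The firm shuts down when price falls below the minimum of average variable cost. AVC = VC/x = 62 - 12x + x^2.
dAVC/dx = -12 + 2x = 0 gives x = 6. min AVC = 62 - 12·6 + 6^2 = 26.
For P < £26 the firm produces nothing.

£26 per unit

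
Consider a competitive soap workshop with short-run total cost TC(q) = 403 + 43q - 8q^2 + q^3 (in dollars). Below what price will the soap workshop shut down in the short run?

$27 per unit

The firm shuts down when price falls below the minimum of average variable cost. AVC = VC/q = 43 - 8q + q^2.
At the minimum of AVC, MC = AVC. MC = 43 - 16q + 3q^2; setting MC = AVC gives 2q^2 - 8q = 0, so q = 4. min AVC = 27.
The firm shuts down for any P below $27.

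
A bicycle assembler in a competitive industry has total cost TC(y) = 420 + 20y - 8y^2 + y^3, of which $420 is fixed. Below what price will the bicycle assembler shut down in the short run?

Short-run supply begins at min AVC. From VC = 20y - 8y^2 + y^3, AVC = 20 - 8y + y^2.
dAVC/dy = -8 + 2y = 0 gives y = 4. min AVC = 20 - 8·4 + 4^2 = 4.
So the shutdown price is $4.

$4 per unit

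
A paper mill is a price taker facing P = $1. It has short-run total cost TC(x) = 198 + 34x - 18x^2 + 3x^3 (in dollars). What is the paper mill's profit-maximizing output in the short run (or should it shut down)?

Shut down

From TC, MC = TC'(x) = 34 - 36x + 9x^2 and AVC = VC/x = 34 - 18x + 3x^2.
AVC hits its minimum where MC = AVC, at x = 3, giving min AVC = 34 - 18·3 + 3·3^2 = $7.
P = $1 lies below min AVC = $7; no output level covers variable cost.
Shutting down limits the loss to fixed cost, $198.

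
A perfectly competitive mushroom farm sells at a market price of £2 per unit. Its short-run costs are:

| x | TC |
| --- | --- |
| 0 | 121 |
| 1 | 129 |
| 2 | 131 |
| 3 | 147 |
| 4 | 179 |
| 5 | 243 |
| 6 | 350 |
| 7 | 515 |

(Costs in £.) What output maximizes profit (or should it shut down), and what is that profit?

x = 0 (shut down); profit = -£121

Profit at each row (π = 2x − TC): x=0: -121; x=1: -127; x=2: -127; x=3: -141; x=4: -171; x=5: -233; x=6: -338; x=7: -501.
Profit is highest at x = 0. Equivalently, the lowest AVC in the table is 10/2 ≈ £5 at x = 2, and P = £2 falls below it — price never covers variable cost, so the firm shuts down and loses only its fixed cost.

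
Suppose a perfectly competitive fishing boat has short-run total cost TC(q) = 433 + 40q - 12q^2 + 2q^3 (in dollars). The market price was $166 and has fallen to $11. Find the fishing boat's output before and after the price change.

AVC = 40 - 12q + 2q^2, minimized at q = 3 where min AVC = $22. MC = 40 - 24q + 6q^2.
With P = $166 above the shutdown price, P = MC gives q = 7.
At P = $11 < min AVC = $22, price no longer covers variable cost at any output, so the firm shuts down: q = 0.

Output falls from 7 to 0 (the firm shuts down)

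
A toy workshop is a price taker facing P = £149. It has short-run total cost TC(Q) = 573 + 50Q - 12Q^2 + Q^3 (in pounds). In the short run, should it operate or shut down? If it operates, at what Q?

Produce at Q = 11

Variable cost is VC = 50Q - 12Q^2 + Q^3, so AVC = VC/Q = 50 - 12Q + Q^2 and MC = dTC/dQ = 50 - 24Q + 3Q^2.
AVC is minimized where dAVC/dQ = -12 + 2Q = 0, at Q = 6; min AVC = 50 - 12·6 + 6^2 = £14.
P = £149 exceeds min AVC = £14, so the firm stays open.
Set P = MC: 149 = 50 - 24Q + 3Q^2 → -99 - 24Q + 3Q^2 = 0. The roots are Q = -3 and Q = 11; the profit-maximizing output is on the rising part of MC, so Q* = 11.
Check: AVC at Q = 11 is £39 ≤ P, so revenue covers variable cost.
Profit = P·Q − TC = 149·11 − 1002 = £637.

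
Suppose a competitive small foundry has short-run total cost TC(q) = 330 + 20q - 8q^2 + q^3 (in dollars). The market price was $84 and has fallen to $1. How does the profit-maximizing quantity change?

MC = 20 - 16q + 3q^2; the shutdown threshold is min AVC = $4 (at q = 4).
With P = $84 above the shutdown price, P = MC gives q = 8.
At P = $1 < min AVC = $4, price no longer covers variable cost at any output, so the firm shuts down: q = 0.

Output falls from 8 to 0 (the firm shuts down)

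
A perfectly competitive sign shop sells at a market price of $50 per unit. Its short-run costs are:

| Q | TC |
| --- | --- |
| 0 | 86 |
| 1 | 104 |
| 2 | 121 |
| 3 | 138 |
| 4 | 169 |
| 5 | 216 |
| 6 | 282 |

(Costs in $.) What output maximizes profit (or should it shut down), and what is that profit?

Compute π = P·Q − TC at each output: Q=0: -86; Q=1: -54; Q=2: -21; Q=3: 12; Q=4: 31; Q=5: 34; Q=6: 18.
Profit is maximized at Q = 5. AVC there is 130/5 = $26 ≤ P, so producing beats shutting down (which would give -$86).

Q = 5; profit = $34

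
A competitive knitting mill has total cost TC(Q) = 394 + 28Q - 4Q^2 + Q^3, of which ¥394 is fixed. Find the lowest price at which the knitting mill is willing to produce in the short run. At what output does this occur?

The firm shuts down when price falls below the minimum of average variable cost. AVC = VC/Q = 28 - 4Q + Q^2.
At the minimum of AVC, MC = AVC. MC = 28 - 8Q + 3Q^2; setting MC = AVC gives 2Q^2 - 4Q = 0, so Q = 2. min AVC = 24.
The firm shuts down for any P below ¥24.

¥24 per unit, at Q = 2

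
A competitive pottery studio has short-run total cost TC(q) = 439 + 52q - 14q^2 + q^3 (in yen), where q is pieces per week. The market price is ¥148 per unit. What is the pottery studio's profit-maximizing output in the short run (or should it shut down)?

Produce at q = 12

Variable cost is VC = 52q - 14q^2 + q^3, so AVC = VC/q = 52 - 14q + q^2 and MC = dTC/dq = 52 - 28q + 3q^2.
AVC hits its minimum where MC = AVC, at q = 7, giving min AVC = 52 - 14·7 + 7^2 = ¥3.
Since P = ¥148 ≥ min AVC = ¥3, price covers variable cost and the firm should produce.
Solving P = MC: -96 - 28q + 3q^2 = 0 ⇒ q = -8/3 or 12. On the upward-sloping branch, q* = 12.
Check: AVC at q = 12 is ¥28 ≤ P, so revenue covers variable cost.
Profit = P·q − TC = 148·12 − 775 = ¥1001.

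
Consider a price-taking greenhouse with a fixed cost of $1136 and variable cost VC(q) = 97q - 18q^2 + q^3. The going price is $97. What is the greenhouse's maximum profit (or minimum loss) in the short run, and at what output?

Profit = -$272 at q = 12

AVC = 97 - 18q + q^2 has its minimum $16 at q = 9; price $97 clears that bar, so the firm operates.
With MC = 97 - 36q + 3q^2, P = MC on the upward-sloping part at q* = 12.
TR = 97·12 = 1164. TC = 1136 + 300 = 1436. Profit = 1164 − 1436 = -$272.
By producing, the firm covers all variable cost plus $864 of fixed cost; shutting down would lose the full $1136.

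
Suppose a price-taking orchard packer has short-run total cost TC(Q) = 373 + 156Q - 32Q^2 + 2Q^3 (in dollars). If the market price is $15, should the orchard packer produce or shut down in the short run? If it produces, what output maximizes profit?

Shut down

From TC, MC = TC'(Q) = 156 - 64Q + 6Q^2 and AVC = VC/Q = 156 - 32Q + 2Q^2.
AVC is minimized where dAVC/dQ = -32 + 4Q = 0, at Q = 8; min AVC = 156 - 32·8 + 2·8^2 = $28.
With P < min AVC ($15 < $28), every unit sold adds to the loss.
Shutting down limits the loss to fixed cost, $373.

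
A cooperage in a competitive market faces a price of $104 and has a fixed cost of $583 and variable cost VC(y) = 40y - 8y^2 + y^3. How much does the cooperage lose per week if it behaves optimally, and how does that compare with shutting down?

AVC = 40 - 8y + y^2; min AVC = $24 at y = 4. Since P = $104 ≥ min AVC, the firm produces.
With MC = 40 - 16y + 3y^2, P = MC on the upward-sloping part at y* = 8.
TR = 104·8 = 832. TC = 583 + 320 = 903. Profit = 832 − 903 = -$71.
Shutting down would mean losing the fixed cost of $583, so operating at a loss of $71 is better by $512.

Profit = -$71 at y = 8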